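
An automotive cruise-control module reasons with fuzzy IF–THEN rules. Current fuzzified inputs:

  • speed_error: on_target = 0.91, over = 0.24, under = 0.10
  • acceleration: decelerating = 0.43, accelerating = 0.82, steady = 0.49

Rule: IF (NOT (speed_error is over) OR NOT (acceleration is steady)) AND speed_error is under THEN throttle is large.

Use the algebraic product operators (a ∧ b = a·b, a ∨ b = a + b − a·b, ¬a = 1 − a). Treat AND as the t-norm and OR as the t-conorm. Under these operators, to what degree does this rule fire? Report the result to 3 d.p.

0.088

firing strength: (¬over=1−0.24=0.76 OR ¬steady=1−0.49=0.51) = 0.8824; AND[a·b] with under=0.10 → w = 0.0882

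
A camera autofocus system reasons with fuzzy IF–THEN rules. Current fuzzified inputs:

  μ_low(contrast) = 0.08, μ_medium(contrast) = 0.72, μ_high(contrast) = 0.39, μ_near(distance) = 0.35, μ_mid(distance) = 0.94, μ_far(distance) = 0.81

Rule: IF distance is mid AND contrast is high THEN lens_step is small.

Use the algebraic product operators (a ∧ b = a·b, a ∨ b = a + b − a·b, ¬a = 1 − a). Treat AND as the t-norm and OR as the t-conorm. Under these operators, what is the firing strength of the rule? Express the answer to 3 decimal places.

firing strength: mid=0.94, high=0.39; AND[a·b] → w = 0.3666

0.367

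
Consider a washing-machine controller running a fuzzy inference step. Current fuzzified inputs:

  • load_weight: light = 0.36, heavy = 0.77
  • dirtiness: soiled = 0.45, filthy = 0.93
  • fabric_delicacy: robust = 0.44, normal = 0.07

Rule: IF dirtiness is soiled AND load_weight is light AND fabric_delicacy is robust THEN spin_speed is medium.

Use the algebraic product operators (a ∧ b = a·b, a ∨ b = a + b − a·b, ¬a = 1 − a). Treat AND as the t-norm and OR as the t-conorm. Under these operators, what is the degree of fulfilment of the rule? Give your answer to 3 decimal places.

0.071

firing strength: soiled=0.45, light=0.36, robust=0.44; AND[a·b] → w = 0.0713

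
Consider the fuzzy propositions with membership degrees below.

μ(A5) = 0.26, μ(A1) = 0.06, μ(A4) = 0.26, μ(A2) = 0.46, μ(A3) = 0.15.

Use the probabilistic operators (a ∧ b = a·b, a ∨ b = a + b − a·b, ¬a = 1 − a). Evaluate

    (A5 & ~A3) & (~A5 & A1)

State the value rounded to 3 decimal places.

~A3 = 1 − 0.1500 = 0.8500
A5 & ~A3 = a·b on (0.2600, 0.8500) = 0.2210
~A5 = 1 − 0.2600 = 0.7400
~A5 & A1 = a·b on (0.7400, 0.0600) = 0.0444
(A5 & ~A3) & (~A5 & A1) = a·b on (0.2210, 0.0444) = 0.0098

0.010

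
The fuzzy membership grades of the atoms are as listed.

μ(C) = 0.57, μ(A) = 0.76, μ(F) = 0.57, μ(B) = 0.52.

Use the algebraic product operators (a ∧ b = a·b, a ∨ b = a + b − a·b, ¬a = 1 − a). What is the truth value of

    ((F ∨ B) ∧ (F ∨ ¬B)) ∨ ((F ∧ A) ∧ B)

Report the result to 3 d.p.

0.703

F ∨ B = a + b − a·b on (0.5700, 0.5200) = 0.7936
¬B = 1 − 0.5200 = 0.4800
F ∨ ¬B = a + b − a·b on (0.5700, 0.4800) = 0.7764
(F ∨ B) ∧ (F ∨ ¬B) = a·b on (0.7936, 0.7764) = 0.6162
F ∧ A = a·b on (0.5700, 0.7600) = 0.4332
(F ∧ A) ∧ B = a·b on (0.4332, 0.5200) = 0.2253
((F ∨ B) ∧ (F ∨ ¬B)) ∨ ((F ∧ A) ∧ B) = a + b − a·b on (0.6162, 0.2253) = 0.7026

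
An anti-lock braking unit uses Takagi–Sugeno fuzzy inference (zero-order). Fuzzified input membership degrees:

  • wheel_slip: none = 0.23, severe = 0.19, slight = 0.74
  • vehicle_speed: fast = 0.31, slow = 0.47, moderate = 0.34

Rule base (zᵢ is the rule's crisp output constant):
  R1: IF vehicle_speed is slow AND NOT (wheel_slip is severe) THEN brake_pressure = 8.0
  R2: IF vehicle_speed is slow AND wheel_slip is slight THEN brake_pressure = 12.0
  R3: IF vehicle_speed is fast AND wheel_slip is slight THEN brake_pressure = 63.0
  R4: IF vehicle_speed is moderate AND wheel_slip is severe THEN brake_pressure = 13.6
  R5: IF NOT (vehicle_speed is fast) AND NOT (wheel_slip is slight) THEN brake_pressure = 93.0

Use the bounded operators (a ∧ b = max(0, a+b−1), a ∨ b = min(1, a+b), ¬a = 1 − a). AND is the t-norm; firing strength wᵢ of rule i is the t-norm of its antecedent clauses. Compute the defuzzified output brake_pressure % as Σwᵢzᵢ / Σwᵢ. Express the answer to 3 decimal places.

R1 (z=8.0): slow=0.47, ¬severe=1−0.19=0.81; AND[max(0, a+b−1)] → w = 0.28
R2 (z=12.0): slow=0.47, slight=0.74; AND[max(0, a+b−1)] → w = 0.21
R3 (z=63.0): fast=0.31, slight=0.74; AND[max(0, a+b−1)] → w = 0.05
R4 (z=13.6): moderate=0.34, severe=0.19; AND[max(0, a+b−1)] → w = 0.00
R5 (z=93.0): ¬fast=1−0.31=0.69, ¬slight=1−0.74=0.26; AND[max(0, a+b−1)] → w = 0.00
Weighted average = (0.28·8.0 + 0.21·12.0 + 0.05·63.0 + 0.00·13.6 + 0.00·93.0) / (0.28 + 0.21 + 0.05 + 0.00 + 0.00)
  = 7.9100 / 0.5400 = 14.648

14.648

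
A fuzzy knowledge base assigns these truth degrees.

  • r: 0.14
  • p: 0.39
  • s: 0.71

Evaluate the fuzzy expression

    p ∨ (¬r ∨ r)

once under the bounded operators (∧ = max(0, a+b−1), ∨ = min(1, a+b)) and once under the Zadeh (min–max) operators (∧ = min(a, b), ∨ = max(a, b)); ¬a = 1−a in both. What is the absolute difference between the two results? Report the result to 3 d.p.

Under bounded:
  ¬r = 1 − 0.14 = 0.86
  ¬r ∨ r = min(1, a+b) on (0.86, 0.14) = 1.00
  p ∨ (¬r ∨ r) = min(1, a+b) on (0.39, 1.00) = 1.00
  → value = 1.0000
Under Zadeh (min–max):
  ¬r = 1 − 0.14 = 0.86
  ¬r ∨ r = max(a, b) on (0.86, 0.14) = 0.86
  p ∨ (¬r ∨ r) = max(a, b) on (0.39, 0.86) = 0.86
  → value = 0.8600
|1.0000 − 0.8600| = 0.140

0.140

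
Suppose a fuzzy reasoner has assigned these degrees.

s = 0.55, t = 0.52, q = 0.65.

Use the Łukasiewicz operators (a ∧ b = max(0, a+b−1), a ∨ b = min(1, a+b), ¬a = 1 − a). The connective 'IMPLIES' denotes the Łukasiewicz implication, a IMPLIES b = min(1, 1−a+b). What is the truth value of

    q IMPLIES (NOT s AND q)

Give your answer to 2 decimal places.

NOT s = 1 − 0.55 = 0.45
NOT s AND q = max(0, a+b−1) on (0.45, 0.65) = 0.10
q IMPLIES (NOT s AND q)  [Łukasiewicz: min(1, 1−a+b)] with a=0.65, b=0.10 → 0.45

0.45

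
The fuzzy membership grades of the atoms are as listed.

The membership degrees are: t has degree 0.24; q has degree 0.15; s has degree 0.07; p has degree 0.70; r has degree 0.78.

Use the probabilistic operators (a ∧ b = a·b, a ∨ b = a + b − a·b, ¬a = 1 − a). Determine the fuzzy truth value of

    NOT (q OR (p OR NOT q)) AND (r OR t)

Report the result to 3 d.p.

0.032

NOT q = 1 − 0.1500 = 0.8500
p OR NOT q = a + b − a·b on (0.7000, 0.8500) = 0.9550
q OR (p OR NOT q) = a + b − a·b on (0.1500, 0.9550) = 0.9617
NOT (q OR (p OR NOT q)) = 1 − 0.9617 = 0.0383
r OR t = a + b − a·b on (0.7800, 0.2400) = 0.8328
NOT (q OR (p OR NOT q)) AND (r OR t) = a·b on (0.0383, 0.8328) = 0.0319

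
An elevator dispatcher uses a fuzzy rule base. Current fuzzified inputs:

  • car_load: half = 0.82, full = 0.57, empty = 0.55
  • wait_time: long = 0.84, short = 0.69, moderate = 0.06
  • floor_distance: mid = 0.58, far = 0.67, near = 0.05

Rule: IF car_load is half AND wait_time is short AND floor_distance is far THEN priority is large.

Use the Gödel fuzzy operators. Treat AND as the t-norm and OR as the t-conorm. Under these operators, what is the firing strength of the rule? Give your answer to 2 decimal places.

0.67

firing strength: half=0.82, short=0.69, far=0.67; AND[min(a, b)] → w = 0.67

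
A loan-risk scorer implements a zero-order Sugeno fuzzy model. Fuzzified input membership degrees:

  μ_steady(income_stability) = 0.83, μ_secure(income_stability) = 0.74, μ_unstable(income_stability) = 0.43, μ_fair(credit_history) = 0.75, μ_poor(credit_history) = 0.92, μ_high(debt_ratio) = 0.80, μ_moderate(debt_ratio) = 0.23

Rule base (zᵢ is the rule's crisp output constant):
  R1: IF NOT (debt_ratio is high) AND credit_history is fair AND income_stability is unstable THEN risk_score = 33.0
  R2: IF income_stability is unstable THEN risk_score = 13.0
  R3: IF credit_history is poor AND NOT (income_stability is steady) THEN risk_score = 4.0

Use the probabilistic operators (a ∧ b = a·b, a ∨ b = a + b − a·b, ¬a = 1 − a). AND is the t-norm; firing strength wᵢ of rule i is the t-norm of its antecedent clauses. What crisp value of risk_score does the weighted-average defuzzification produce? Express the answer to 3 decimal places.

R1 (z=33.0): ¬high=1−0.80=0.20, fair=0.75, unstable=0.43; AND[a·b] → w = 0.0645
R2 (z=13.0): unstable=0.43 → w = 0.4300
R3 (z=4.0): poor=0.92, ¬steady=1−0.83=0.17; AND[a·b] → w = 0.1564
Weighted average = (0.0645·33.0 + 0.4300·13.0 + 0.1564·4.0) / (0.0645 + 0.4300 + 0.1564)
  = 8.3441 / 0.6509 = 12.819

12.819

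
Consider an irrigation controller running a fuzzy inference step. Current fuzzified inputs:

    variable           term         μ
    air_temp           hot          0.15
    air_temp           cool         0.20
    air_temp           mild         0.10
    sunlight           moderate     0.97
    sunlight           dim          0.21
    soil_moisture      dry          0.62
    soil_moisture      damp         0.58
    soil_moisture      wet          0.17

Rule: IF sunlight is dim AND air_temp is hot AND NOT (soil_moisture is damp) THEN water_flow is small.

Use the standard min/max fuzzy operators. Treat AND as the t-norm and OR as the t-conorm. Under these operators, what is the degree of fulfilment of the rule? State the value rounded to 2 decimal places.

0.15

firing strength: dim=0.21, hot=0.15, ¬damp=1−0.58=0.42; AND[min(a, b)] → w = 0.15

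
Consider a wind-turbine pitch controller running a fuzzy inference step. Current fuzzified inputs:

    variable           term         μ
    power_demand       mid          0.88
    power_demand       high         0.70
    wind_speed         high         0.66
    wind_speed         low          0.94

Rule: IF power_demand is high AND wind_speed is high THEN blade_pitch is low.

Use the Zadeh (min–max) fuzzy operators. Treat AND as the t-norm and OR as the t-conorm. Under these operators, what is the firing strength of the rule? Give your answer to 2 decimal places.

0.66

firing strength: high=0.70, high=0.66; AND[min(a, b)] → w = 0.66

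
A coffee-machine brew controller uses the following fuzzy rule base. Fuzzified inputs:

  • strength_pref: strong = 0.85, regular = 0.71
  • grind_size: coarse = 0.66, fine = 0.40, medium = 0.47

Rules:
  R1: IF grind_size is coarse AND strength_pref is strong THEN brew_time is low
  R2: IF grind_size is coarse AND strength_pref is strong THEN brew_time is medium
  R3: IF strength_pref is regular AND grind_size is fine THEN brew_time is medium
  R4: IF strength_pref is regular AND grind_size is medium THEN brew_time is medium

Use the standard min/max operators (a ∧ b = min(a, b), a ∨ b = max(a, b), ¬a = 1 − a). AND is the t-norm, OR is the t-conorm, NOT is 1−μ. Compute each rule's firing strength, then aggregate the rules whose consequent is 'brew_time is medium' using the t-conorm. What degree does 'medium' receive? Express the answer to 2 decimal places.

0.66

R1: coarse=0.66, strong=0.85; AND[min(a, b)] → w = 0.66
R2: coarse=0.66, strong=0.85; AND[min(a, b)] → w = 0.66
R3: regular=0.71, fine=0.40; AND[min(a, b)] → w = 0.40
R4: regular=0.71, medium=0.47; AND[min(a, b)] → w = 0.47
Rules with consequent 'medium': {R2, R3, R4} → strengths 0.66, 0.40, 0.47
Aggregate via t-conorm [max(a, b)]: 0.66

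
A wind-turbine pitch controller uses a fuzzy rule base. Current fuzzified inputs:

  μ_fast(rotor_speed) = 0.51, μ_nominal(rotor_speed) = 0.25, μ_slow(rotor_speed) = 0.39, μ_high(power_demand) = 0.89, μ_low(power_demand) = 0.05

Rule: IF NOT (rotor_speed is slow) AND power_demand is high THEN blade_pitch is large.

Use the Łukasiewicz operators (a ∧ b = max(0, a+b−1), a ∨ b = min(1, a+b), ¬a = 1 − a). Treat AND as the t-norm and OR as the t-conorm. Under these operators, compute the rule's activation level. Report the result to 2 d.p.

firing strength: ¬slow=1−0.39=0.61, high=0.89; AND[max(0, a+b−1)] → w = 0.50

0.50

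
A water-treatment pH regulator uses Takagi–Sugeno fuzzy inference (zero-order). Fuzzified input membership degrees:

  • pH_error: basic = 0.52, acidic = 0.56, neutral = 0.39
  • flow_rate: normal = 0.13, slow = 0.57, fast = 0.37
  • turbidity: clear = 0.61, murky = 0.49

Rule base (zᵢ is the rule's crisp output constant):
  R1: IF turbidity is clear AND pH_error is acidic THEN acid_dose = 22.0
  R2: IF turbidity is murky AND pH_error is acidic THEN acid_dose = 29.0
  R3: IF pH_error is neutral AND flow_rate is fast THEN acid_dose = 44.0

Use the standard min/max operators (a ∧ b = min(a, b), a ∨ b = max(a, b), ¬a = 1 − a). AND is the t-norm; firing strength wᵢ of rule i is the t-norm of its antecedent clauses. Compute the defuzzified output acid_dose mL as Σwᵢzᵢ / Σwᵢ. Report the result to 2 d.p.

30.15

R1 (z=22.0): clear=0.61, acidic=0.56; AND[min(a, b)] → w = 0.56
R2 (z=29.0): murky=0.49, acidic=0.56; AND[min(a, b)] → w = 0.49
R3 (z=44.0): neutral=0.39, fast=0.37; AND[min(a, b)] → w = 0.37
Weighted average = (0.56·22.0 + 0.49·29.0 + 0.37·44.0) / (0.56 + 0.49 + 0.37)
  = 42.8100 / 1.4200 = 30.15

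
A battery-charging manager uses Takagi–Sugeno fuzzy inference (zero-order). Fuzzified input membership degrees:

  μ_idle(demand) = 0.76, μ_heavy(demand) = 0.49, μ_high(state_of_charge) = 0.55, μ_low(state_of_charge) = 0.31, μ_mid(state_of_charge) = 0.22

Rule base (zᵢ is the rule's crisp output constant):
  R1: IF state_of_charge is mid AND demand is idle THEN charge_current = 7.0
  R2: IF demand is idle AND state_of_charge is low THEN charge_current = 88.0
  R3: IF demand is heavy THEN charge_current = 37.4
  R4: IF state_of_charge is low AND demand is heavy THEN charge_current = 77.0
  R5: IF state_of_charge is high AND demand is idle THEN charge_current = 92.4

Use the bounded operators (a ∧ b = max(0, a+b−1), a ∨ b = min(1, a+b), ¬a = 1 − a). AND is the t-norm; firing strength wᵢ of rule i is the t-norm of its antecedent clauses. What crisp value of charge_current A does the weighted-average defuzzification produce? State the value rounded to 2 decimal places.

R1 (z=7.0): mid=0.22, idle=0.76; AND[max(0, a+b−1)] → w = 0.00
R2 (z=88.0): idle=0.76, low=0.31; AND[max(0, a+b−1)] → w = 0.07
R3 (z=37.4): heavy=0.49 → w = 0.49
R4 (z=77.0): low=0.31, heavy=0.49; AND[max(0, a+b−1)] → w = 0.00
R5 (z=92.4): high=0.55, idle=0.76; AND[max(0, a+b−1)] → w = 0.31
Weighted average = (0.00·7.0 + 0.07·88.0 + 0.49·37.4 + 0.00·77.0 + 0.31·92.4) / (0.00 + 0.07 + 0.49 + 0.00 + 0.31)
  = 53.1300 / 0.8700 = 61.07

61.07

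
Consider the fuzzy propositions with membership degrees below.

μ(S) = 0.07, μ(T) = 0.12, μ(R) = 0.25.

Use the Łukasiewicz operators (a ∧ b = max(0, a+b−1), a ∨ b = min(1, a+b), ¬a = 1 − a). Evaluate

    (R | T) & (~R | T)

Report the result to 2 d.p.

0.24

R | T = min(1, a+b) on (0.25, 0.12) = 0.37
~R = 1 − 0.25 = 0.75
~R | T = min(1, a+b) on (0.75, 0.12) = 0.87
(R | T) & (~R | T) = max(0, a+b−1) on (0.37, 0.87) = 0.24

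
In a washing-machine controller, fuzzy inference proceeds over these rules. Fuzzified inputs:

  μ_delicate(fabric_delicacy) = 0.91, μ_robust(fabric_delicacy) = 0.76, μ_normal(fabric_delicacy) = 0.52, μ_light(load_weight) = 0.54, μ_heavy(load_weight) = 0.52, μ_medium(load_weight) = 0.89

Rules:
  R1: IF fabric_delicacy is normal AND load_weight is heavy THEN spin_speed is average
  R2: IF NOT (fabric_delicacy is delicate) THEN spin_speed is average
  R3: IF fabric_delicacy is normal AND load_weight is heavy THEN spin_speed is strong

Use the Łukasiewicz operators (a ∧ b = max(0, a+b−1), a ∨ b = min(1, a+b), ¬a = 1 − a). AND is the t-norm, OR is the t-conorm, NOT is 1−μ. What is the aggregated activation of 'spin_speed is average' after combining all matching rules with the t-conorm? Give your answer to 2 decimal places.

R1: normal=0.52, heavy=0.52; AND[max(0, a+b−1)] → w = 0.04
R2: ¬delicate=1−0.91=0.09 → w = 0.09
R3: normal=0.52, heavy=0.52; AND[max(0, a+b−1)] → w = 0.04
Rules with consequent 'average': {R1, R2} → strengths 0.04, 0.09
Aggregate via t-conorm [min(1, a+b)]: 0.13

0.13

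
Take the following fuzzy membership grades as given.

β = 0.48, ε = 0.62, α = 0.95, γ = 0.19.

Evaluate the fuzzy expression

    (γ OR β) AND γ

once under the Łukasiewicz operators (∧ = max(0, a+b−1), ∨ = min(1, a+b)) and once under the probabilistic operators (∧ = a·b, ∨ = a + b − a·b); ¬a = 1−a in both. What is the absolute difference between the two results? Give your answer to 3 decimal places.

0.110

Under Łukasiewicz:
  γ OR β = min(1, a+b) on (0.19, 0.48) = 0.67
  (γ OR β) AND γ = max(0, a+b−1) on (0.67, 0.19) = 0.00
  → value = 0.0000
Under probabilistic:
  γ OR β = a + b − a·b on (0.1900, 0.4800) = 0.5788
  (γ OR β) AND γ = a·b on (0.5788, 0.1900) = 0.1100
  → value = 0.1100
|0.0000 − 0.1100| = 0.110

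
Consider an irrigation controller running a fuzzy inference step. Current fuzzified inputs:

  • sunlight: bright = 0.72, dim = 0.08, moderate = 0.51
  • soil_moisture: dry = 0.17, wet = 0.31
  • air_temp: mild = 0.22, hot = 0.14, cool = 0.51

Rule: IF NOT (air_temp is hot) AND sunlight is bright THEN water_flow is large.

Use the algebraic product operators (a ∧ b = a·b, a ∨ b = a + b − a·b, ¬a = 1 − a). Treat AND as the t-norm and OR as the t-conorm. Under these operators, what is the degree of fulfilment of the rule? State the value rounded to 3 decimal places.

firing strength: ¬hot=1−0.14=0.86, bright=0.72; AND[a·b] → w = 0.6192

0.619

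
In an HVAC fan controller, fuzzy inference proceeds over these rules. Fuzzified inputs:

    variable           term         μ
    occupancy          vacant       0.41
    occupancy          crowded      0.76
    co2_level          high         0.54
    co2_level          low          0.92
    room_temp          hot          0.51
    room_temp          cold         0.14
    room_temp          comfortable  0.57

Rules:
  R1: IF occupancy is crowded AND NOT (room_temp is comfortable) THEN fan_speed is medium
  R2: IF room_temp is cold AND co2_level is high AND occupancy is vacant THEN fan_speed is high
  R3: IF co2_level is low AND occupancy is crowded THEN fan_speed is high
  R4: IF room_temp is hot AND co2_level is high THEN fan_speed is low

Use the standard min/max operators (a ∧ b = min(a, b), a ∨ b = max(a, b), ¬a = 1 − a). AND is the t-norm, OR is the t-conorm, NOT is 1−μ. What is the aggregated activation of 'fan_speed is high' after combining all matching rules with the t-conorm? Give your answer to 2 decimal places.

0.76

R1: crowded=0.76, ¬comfortable=1−0.57=0.43; AND[min(a, b)] → w = 0.43
R2: cold=0.14, high=0.54, vacant=0.41; AND[min(a, b)] → w = 0.14
R3: low=0.92, crowded=0.76; AND[min(a, b)] → w = 0.76
R4: hot=0.51, high=0.54; AND[min(a, b)] → w = 0.51
Rules with consequent 'high': {R2, R3} → strengths 0.14, 0.76
Aggregate via t-conorm [max(a, b)]: 0.76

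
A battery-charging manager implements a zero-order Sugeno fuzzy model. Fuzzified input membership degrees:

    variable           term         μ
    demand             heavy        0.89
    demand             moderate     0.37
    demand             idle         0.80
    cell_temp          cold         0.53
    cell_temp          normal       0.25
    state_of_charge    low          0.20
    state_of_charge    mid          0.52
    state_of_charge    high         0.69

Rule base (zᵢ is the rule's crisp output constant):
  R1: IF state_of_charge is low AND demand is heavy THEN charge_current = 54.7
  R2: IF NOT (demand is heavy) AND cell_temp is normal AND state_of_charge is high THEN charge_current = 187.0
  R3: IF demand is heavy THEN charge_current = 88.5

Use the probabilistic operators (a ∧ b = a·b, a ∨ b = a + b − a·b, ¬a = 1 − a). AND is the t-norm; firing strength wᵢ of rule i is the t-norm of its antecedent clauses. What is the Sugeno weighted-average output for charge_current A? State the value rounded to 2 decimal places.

R1 (z=54.7): low=0.20, heavy=0.89; AND[a·b] → w = 0.1780
R2 (z=187.0): ¬heavy=1−0.89=0.11, normal=0.25, high=0.69; AND[a·b] → w = 0.0190
R3 (z=88.5): heavy=0.89 → w = 0.8900
Weighted average = (0.1780·54.7 + 0.0190·187.0 + 0.8900·88.5) / (0.1780 + 0.0190 + 0.8900)
  = 92.0499 / 1.0870 = 84.68

84.68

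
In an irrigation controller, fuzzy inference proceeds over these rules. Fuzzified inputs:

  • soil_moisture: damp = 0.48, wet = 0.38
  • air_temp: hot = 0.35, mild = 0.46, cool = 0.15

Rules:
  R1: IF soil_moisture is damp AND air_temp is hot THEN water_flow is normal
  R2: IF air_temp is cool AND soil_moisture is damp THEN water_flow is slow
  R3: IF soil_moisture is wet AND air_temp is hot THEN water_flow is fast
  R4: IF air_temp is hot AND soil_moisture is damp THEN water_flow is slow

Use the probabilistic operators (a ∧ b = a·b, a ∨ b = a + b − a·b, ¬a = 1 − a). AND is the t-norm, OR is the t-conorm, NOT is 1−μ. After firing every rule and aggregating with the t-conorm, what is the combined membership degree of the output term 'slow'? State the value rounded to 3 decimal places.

R1: damp=0.48, hot=0.35; AND[a·b] → w = 0.1680
R2: cool=0.15, damp=0.48; AND[a·b] → w = 0.0720
R3: wet=0.38, hot=0.35; AND[a·b] → w = 0.1330
R4: hot=0.35, damp=0.48; AND[a·b] → w = 0.1680
Rules with consequent 'slow': {R2, R4} → strengths 0.0720, 0.1680
Aggregate via t-conorm [a + b − a·b]: 0.2279

0.228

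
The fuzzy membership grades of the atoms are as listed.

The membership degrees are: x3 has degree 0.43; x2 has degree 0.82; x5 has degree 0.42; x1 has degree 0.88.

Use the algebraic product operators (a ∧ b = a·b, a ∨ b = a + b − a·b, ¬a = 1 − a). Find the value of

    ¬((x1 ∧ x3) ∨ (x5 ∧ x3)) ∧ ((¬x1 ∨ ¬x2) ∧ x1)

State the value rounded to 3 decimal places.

0.125

x1 ∧ x3 = a·b on (0.8800, 0.4300) = 0.3784
x5 ∧ x3 = a·b on (0.4200, 0.4300) = 0.1806
(x1 ∧ x3) ∨ (x5 ∧ x3) = a + b − a·b on (0.3784, 0.1806) = 0.4907
¬((x1 ∧ x3) ∨ (x5 ∧ x3)) = 1 − 0.4907 = 0.5093
¬x1 = 1 − 0.8800 = 0.1200
¬x2 = 1 − 0.8200 = 0.1800
¬x1 ∨ ¬x2 = a + b − a·b on (0.1200, 0.1800) = 0.2784
(¬x1 ∨ ¬x2) ∧ x1 = a·b on (0.2784, 0.8800) = 0.2450
¬((x1 ∧ x3) ∨ (x5 ∧ x3)) ∧ ((¬x1 ∨ ¬x2) ∧ x1) = a·b on (0.5093, 0.2450) = 0.1248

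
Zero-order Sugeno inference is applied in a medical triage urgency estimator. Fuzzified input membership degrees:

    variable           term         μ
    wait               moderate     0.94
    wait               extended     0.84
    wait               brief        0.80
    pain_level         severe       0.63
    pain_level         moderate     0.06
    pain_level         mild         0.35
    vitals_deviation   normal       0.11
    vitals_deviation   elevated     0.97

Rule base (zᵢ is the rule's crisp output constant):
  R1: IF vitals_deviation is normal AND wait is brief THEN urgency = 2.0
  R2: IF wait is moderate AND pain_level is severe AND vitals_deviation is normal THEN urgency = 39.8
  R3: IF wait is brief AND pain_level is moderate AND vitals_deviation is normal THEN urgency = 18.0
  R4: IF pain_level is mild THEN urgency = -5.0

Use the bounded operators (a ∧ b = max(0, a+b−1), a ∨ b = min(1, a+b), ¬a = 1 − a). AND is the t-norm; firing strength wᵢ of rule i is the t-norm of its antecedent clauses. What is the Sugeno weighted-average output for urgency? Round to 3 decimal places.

R1 (z=2.0): normal=0.11, brief=0.80; AND[max(0, a+b−1)] → w = 0.00
R2 (z=39.8): moderate=0.94, severe=0.63, normal=0.11; AND[max(0, a+b−1)] → w = 0.00
R3 (z=18.0): brief=0.80, moderate=0.06, normal=0.11; AND[max(0, a+b−1)] → w = 0.00
R4 (z=-5.0): mild=0.35 → w = 0.35
Weighted average = (0.00·2.0 + 0.00·39.8 + 0.00·18.0 + 0.35·-5.0) / (0.00 + 0.00 + 0.00 + 0.35)
  = -1.7500 / 0.3500 = -5.000

-5.000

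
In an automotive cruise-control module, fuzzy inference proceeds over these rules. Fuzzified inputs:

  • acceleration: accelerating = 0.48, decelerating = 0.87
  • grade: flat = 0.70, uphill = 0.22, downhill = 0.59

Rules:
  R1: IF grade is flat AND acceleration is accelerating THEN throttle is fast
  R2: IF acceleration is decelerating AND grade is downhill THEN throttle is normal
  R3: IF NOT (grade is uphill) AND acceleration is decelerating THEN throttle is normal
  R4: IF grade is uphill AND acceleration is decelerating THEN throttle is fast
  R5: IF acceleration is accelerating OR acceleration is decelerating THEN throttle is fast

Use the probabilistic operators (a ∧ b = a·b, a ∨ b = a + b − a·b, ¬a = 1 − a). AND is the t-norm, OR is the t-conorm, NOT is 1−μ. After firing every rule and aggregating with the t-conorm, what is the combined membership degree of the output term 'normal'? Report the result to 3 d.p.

0.844

R1: flat=0.70, accelerating=0.48; AND[a·b] → w = 0.3360
R2: decelerating=0.87, downhill=0.59; AND[a·b] → w = 0.5133
R3: ¬uphill=1−0.22=0.78, decelerating=0.87; AND[a·b] → w = 0.6786
R4: uphill=0.22, decelerating=0.87; AND[a·b] → w = 0.1914
R5: accelerating=0.48, decelerating=0.87; OR[a + b − a·b] → w = 0.9324
Rules with consequent 'normal': {R2, R3} → strengths 0.5133, 0.6786
Aggregate via t-conorm [a + b − a·b]: 0.8436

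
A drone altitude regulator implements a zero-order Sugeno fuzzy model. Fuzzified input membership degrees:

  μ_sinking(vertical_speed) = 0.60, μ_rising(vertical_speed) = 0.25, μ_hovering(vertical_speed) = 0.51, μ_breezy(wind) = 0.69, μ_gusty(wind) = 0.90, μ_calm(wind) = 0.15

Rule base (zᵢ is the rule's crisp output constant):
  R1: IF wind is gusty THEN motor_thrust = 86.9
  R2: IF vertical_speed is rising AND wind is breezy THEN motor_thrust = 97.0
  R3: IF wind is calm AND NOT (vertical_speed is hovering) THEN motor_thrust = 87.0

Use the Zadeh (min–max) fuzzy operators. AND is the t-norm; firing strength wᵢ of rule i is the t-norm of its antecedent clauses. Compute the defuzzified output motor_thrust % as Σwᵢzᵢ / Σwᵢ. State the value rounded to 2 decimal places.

R1 (z=86.9): gusty=0.90 → w = 0.90
R2 (z=97.0): rising=0.25, breezy=0.69; AND[min(a, b)] → w = 0.25
R3 (z=87.0): calm=0.15, ¬hovering=1−0.51=0.49; AND[min(a, b)] → w = 0.15
Weighted average = (0.90·86.9 + 0.25·97.0 + 0.15·87.0) / (0.90 + 0.25 + 0.15)
  = 115.5100 / 1.3000 = 88.85

88.85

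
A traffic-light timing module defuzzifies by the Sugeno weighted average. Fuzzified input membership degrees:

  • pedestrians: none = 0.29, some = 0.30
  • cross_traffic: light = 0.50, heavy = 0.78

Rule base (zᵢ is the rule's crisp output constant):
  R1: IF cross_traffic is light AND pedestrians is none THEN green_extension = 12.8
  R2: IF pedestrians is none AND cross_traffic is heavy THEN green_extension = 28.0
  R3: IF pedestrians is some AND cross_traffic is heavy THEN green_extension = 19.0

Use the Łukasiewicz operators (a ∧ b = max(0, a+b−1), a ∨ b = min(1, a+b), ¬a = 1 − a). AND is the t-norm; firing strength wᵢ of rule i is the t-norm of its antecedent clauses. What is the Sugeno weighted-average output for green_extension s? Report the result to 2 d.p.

23.20

R1 (z=12.8): light=0.50, none=0.29; AND[max(0, a+b−1)] → w = 0.00
R2 (z=28.0): none=0.29, heavy=0.78; AND[max(0, a+b−1)] → w = 0.07
R3 (z=19.0): some=0.30, heavy=0.78; AND[max(0, a+b−1)] → w = 0.08
Weighted average = (0.00·12.8 + 0.07·28.0 + 0.08·19.0) / (0.00 + 0.07 + 0.08)
  = 3.4800 / 0.1500 = 23.20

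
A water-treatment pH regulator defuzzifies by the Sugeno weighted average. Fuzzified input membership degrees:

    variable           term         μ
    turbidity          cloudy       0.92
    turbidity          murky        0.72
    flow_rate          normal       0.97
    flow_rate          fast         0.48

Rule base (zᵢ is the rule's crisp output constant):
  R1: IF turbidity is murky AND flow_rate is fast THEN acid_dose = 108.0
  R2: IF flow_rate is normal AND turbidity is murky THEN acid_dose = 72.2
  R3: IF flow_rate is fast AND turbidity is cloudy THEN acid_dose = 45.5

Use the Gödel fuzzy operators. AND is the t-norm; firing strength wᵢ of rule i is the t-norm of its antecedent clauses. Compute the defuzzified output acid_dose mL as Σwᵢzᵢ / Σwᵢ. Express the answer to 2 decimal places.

R1 (z=108.0): murky=0.72, fast=0.48; AND[min(a, b)] → w = 0.48
R2 (z=72.2): normal=0.97, murky=0.72; AND[min(a, b)] → w = 0.72
R3 (z=45.5): fast=0.48, cloudy=0.92; AND[min(a, b)] → w = 0.48
Weighted average = (0.48·108.0 + 0.72·72.2 + 0.48·45.5) / (0.48 + 0.72 + 0.48)
  = 125.6640 / 1.6800 = 74.80

74.80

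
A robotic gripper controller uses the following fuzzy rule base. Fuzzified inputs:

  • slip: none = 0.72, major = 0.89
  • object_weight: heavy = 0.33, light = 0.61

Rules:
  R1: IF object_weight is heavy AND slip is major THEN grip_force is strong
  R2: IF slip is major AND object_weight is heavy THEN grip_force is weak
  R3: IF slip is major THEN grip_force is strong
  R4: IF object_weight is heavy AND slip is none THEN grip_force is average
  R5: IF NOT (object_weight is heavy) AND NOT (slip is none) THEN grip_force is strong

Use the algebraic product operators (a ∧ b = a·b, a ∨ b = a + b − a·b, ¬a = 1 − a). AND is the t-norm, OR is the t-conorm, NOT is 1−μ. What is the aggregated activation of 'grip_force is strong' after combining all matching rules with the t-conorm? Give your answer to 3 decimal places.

R1: heavy=0.33, major=0.89; AND[a·b] → w = 0.2937
R2: major=0.89, heavy=0.33; AND[a·b] → w = 0.2937
R3: major=0.89 → w = 0.8900
R4: heavy=0.33, none=0.72; AND[a·b] → w = 0.2376
R5: ¬heavy=1−0.33=0.67, ¬none=1−0.72=0.28; AND[a·b] → w = 0.1876
Rules with consequent 'strong': {R1, R3, R5} → strengths 0.2937, 0.8900, 0.1876
Aggregate via t-conorm [a + b − a·b]: 0.9369

0.937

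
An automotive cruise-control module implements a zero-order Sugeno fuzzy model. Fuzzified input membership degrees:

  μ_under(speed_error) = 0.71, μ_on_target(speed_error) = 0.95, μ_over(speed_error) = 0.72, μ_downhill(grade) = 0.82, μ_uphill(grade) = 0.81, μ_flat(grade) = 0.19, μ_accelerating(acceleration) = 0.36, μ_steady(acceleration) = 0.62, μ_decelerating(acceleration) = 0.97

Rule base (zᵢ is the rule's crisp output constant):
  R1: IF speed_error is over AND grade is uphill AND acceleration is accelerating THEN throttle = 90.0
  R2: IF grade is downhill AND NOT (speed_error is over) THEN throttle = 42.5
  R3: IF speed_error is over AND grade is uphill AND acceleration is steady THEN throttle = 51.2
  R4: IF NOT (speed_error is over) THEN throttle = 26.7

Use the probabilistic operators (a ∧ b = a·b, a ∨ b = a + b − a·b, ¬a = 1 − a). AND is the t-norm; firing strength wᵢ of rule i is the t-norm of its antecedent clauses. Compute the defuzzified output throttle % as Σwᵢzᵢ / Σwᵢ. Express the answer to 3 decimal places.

50.542

R1 (z=90.0): over=0.72, uphill=0.81, accelerating=0.36; AND[a·b] → w = 0.2100
R2 (z=42.5): downhill=0.82, ¬over=1−0.72=0.28; AND[a·b] → w = 0.2296
R3 (z=51.2): over=0.72, uphill=0.81, steady=0.62; AND[a·b] → w = 0.3616
R4 (z=26.7): ¬over=1−0.72=0.28 → w = 0.2800
Weighted average = (0.2100·90.0 + 0.2296·42.5 + 0.3616·51.2 + 0.2800·26.7) / (0.2100 + 0.2296 + 0.3616 + 0.2800)
  = 54.6428 / 1.0811 = 50.542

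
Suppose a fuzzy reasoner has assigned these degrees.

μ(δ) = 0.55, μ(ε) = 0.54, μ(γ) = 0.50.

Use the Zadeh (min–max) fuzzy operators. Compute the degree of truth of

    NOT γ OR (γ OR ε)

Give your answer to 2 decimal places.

0.54

NOT γ = 1 − 0.50 = 0.50
γ OR ε = max(a, b) on (0.50, 0.54) = 0.54
NOT γ OR (γ OR ε) = max(a, b) on (0.50, 0.54) = 0.54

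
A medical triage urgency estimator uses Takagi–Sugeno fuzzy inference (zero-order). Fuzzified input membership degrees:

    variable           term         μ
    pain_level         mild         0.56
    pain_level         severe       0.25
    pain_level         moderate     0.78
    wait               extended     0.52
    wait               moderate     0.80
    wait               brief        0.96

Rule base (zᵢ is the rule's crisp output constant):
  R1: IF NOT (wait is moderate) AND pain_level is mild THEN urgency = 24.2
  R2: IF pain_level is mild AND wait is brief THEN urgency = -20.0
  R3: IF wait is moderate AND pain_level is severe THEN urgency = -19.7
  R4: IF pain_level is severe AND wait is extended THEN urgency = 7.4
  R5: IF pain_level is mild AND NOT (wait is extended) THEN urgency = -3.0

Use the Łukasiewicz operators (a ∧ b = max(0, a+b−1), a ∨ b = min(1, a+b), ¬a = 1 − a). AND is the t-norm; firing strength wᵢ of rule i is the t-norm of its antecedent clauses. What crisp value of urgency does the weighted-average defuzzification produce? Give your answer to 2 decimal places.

R1 (z=24.2): ¬moderate=1−0.80=0.20, mild=0.56; AND[max(0, a+b−1)] → w = 0.00
R2 (z=-20.0): mild=0.56, brief=0.96; AND[max(0, a+b−1)] → w = 0.52
R3 (z=-19.7): moderate=0.80, severe=0.25; AND[max(0, a+b−1)] → w = 0.05
R4 (z=7.4): severe=0.25, extended=0.52; AND[max(0, a+b−1)] → w = 0.00
R5 (z=-3.0): mild=0.56, ¬extended=1−0.52=0.48; AND[max(0, a+b−1)] → w = 0.04
Weighted average = (0.00·24.2 + 0.52·-20.0 + 0.05·-19.7 + 0.00·7.4 + 0.04·-3.0) / (0.00 + 0.52 + 0.05 + 0.00 + 0.04)
  = -11.5050 / 0.6100 = -18.86

-18.86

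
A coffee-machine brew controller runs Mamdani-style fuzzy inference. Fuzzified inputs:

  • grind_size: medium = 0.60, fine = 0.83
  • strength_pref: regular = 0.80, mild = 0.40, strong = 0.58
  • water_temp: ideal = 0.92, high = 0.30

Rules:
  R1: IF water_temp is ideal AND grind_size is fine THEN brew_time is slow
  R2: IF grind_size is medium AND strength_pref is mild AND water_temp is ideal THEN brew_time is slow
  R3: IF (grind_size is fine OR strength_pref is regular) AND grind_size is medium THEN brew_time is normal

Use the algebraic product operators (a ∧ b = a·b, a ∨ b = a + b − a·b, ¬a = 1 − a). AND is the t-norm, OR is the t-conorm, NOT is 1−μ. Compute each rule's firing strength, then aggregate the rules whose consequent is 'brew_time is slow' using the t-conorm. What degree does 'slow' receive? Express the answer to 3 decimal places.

R1: ideal=0.92, fine=0.83; AND[a·b] → w = 0.7636
R2: medium=0.60, mild=0.40, ideal=0.92; AND[a·b] → w = 0.2208
R3: (fine=0.83 OR regular=0.80) = 0.9660; AND[a·b] with medium=0.60 → w = 0.5796
Rules with consequent 'slow': {R1, R2} → strengths 0.7636, 0.2208
Aggregate via t-conorm [a + b − a·b]: 0.8158

0.816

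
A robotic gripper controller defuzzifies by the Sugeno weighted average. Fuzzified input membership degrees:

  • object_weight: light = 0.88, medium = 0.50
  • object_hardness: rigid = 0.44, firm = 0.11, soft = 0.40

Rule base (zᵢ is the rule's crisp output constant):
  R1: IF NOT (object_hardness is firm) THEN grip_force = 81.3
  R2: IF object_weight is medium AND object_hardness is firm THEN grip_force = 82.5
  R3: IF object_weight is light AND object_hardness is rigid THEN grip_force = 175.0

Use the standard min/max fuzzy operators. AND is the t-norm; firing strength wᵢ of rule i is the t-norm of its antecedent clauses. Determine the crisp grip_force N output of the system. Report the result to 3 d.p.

110.022

R1 (z=81.3): ¬firm=1−0.11=0.89 → w = 0.89
R2 (z=82.5): medium=0.50, firm=0.11; AND[min(a, b)] → w = 0.11
R3 (z=175.0): light=0.88, rigid=0.44; AND[min(a, b)] → w = 0.44
Weighted average = (0.89·81.3 + 0.11·82.5 + 0.44·175.0) / (0.89 + 0.11 + 0.44)
  = 158.4320 / 1.4400 = 110.022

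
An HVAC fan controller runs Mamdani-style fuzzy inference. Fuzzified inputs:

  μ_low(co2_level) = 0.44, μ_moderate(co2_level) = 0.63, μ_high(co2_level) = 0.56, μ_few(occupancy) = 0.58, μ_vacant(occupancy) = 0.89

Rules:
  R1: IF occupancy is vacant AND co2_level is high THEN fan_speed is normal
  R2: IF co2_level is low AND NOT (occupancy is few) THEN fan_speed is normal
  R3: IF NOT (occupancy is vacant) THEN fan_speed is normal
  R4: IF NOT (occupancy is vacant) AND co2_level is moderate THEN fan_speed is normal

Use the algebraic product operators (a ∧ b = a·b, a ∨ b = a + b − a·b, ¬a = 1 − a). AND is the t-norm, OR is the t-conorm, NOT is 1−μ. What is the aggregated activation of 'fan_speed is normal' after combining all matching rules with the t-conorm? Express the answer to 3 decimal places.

R1: vacant=0.89, high=0.56; AND[a·b] → w = 0.4984
R2: low=0.44, ¬few=1−0.58=0.42; AND[a·b] → w = 0.1848
R3: ¬vacant=1−0.89=0.11 → w = 0.1100
R4: ¬vacant=1−0.89=0.11, moderate=0.63; AND[a·b] → w = 0.0693
Rules with consequent 'normal': {R1, R2, R3, R4} → strengths 0.4984, 0.1848, 0.1100, 0.0693
Aggregate via t-conorm [a + b − a·b]: 0.6613

0.661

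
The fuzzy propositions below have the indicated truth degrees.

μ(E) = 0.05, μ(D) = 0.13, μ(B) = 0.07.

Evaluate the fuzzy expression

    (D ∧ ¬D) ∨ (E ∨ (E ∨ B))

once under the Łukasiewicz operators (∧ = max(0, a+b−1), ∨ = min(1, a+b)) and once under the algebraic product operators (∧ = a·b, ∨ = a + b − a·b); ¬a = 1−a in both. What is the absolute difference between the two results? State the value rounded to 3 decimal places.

Under Łukasiewicz:
  ¬D = 1 − 0.13 = 0.87
  D ∧ ¬D = max(0, a+b−1) on (0.13, 0.87) = 0.00
  E ∨ B = min(1, a+b) on (0.05, 0.07) = 0.12
  E ∨ (E ∨ B) = min(1, a+b) on (0.05, 0.12) = 0.17
  (D ∧ ¬D) ∨ (E ∨ (E ∨ B)) = min(1, a+b) on (0.00, 0.17) = 0.17
  → value = 0.1700
Under algebraic product:
  ¬D = 1 − 0.1300 = 0.8700
  D ∧ ¬D = a·b on (0.1300, 0.8700) = 0.1131
  E ∨ B = a + b − a·b on (0.0500, 0.0700) = 0.1165
  E ∨ (E ∨ B) = a + b − a·b on (0.0500, 0.1165) = 0.1607
  (D ∧ ¬D) ∨ (E ∨ (E ∨ B)) = a + b − a·b on (0.1131, 0.1607) = 0.2556
  → value = 0.2556
|0.1700 − 0.2556| = 0.086

0.086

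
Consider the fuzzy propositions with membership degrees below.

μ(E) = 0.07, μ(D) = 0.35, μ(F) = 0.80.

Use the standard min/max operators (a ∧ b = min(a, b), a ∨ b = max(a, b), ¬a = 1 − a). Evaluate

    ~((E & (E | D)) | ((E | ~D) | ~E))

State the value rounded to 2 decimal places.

0.07

E | D = max(a, b) on (0.07, 0.35) = 0.35
E & (E | D) = min(a, b) on (0.07, 0.35) = 0.07
~D = 1 − 0.35 = 0.65
E | ~D = max(a, b) on (0.07, 0.65) = 0.65
~E = 1 − 0.07 = 0.93
(E | ~D) | ~E = max(a, b) on (0.65, 0.93) = 0.93
(E & (E | D)) | ((E | ~D) | ~E) = max(a, b) on (0.07, 0.93) = 0.93
~((E & (E | D)) | ((E | ~D) | ~E)) = 1 − 0.93 = 0.07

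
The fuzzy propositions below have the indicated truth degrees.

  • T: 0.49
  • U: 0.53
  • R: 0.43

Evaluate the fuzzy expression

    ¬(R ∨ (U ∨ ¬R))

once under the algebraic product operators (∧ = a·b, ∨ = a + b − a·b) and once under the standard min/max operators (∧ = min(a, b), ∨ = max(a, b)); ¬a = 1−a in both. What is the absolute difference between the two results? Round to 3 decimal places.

Under algebraic product:
  ¬R = 1 − 0.4300 = 0.5700
  U ∨ ¬R = a + b − a·b on (0.5300, 0.5700) = 0.7979
  R ∨ (U ∨ ¬R) = a + b − a·b on (0.4300, 0.7979) = 0.8848
  ¬(R ∨ (U ∨ ¬R)) = 1 − 0.8848 = 0.1152
  → value = 0.1152
Under standard min/max:
  ¬R = 1 − 0.43 = 0.57
  U ∨ ¬R = max(a, b) on (0.53, 0.57) = 0.57
  R ∨ (U ∨ ¬R) = max(a, b) on (0.43, 0.57) = 0.57
  ¬(R ∨ (U ∨ ¬R)) = 1 − 0.57 = 0.43
  → value = 0.4300
|0.1152 − 0.4300| = 0.315

0.315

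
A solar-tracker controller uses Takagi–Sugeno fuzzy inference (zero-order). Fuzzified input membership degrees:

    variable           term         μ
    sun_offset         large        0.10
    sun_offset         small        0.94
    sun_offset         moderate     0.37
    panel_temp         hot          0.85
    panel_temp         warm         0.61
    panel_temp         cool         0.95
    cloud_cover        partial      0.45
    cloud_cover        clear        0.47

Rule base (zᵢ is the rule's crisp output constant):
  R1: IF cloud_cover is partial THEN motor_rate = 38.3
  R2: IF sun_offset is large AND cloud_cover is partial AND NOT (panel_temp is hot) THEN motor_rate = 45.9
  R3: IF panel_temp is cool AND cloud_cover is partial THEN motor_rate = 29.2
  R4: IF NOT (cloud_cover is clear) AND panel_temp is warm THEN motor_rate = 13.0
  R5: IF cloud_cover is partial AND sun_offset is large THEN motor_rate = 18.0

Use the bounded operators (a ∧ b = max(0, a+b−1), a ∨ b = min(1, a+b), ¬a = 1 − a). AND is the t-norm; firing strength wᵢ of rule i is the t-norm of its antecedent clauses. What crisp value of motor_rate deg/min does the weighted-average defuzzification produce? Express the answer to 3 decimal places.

R1 (z=38.3): partial=0.45 → w = 0.45
R2 (z=45.9): large=0.10, partial=0.45, ¬hot=1−0.85=0.15; AND[max(0, a+b−1)] → w = 0.00
R3 (z=29.2): cool=0.95, partial=0.45; AND[max(0, a+b−1)] → w = 0.40
R4 (z=13.0): ¬clear=1−0.47=0.53, warm=0.61; AND[max(0, a+b−1)] → w = 0.14
R5 (z=18.0): partial=0.45, large=0.10; AND[max(0, a+b−1)] → w = 0.00
Weighted average = (0.45·38.3 + 0.00·45.9 + 0.40·29.2 + 0.14·13.0 + 0.00·18.0) / (0.45 + 0.00 + 0.40 + 0.14 + 0.00)
  = 30.7350 / 0.9900 = 31.045

31.045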